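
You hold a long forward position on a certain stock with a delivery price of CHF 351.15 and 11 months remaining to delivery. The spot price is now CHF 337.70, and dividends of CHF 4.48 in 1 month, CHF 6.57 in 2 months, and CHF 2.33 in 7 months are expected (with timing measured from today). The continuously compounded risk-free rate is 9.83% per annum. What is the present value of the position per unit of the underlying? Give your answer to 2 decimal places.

CHF 3.70

PV(remaining dividends) I = 4.48·e^(−0.0983·1/12) + 6.57·e^(−0.0983·2/12) + 2.33·e^(−0.0983·7/12) = 13.1068
Current forward F = (S − I)·e^(rT) = (337.70 − 13.1068)·e^(0.0983·11/12) = 324.5932 × 1.094293 = 355.2001
Value (long) = (F − K)·e^(−rT) = (355.2001 − 351.15) × 0.913832 = 3.7011
Value = CHF 3.70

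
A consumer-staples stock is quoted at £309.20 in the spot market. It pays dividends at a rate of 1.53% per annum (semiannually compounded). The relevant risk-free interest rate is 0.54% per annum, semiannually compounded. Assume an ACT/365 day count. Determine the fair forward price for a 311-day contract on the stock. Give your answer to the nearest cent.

F = S · (1+r/2)^(2T) / (1+q/2)^(2T)
= 309.20 × 1.004605 / 1.013072 = 309.20 × 0.991642
F = £306.62

£306.62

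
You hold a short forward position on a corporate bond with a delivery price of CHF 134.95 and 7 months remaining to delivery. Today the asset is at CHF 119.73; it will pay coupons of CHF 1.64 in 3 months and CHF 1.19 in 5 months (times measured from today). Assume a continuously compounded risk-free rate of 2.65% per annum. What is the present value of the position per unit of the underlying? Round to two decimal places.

CHF 15.96

PV(remaining coupons) I = 1.64·e^(−0.0265·3/12) + 1.19·e^(−0.0265·5/12) = 2.8061
Current forward F = (S − I)·e^(rT) = (119.73 − 2.8061)·e^(0.0265·7/12) = 116.9239 × 1.015578 = 118.7453
Value (long) = (F − K)·e^(−rT) = (118.7453 − 134.95) × 0.984661 = -15.9561
Short position value = −(long value) = CHF 15.96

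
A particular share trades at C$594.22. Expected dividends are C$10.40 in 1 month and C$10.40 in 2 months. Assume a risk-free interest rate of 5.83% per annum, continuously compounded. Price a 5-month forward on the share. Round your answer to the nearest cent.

PV(dividends) I = 10.40·e^(−0.0583·1/12) + 10.40·e^(−0.0583·2/12)
I = 10.3496 + 10.2994 = 20.6490
F = (S − I)·e^(rT) = (594.22 − 20.6490) · e^(0.0583·5/12)
= 573.5710 · e^0.024292 = 573.5710 × 1.024589 = C$587.67

C$587.67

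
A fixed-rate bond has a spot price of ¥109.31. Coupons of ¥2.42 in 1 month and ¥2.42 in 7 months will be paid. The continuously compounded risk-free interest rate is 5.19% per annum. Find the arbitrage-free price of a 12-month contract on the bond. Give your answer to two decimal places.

¥110.12

PV(coupons) I = 2.42·e^(−0.0519·1/12) + 2.42·e^(−0.0519·7/12)
I = 2.4096 + 2.3478 = 4.7574
F = (S − I)·e^(rT) = (109.31 − 4.7574) · e^(0.0519·12/12)
= 104.5526 · e^0.051900 = 104.5526 × 1.053270 = ¥110.12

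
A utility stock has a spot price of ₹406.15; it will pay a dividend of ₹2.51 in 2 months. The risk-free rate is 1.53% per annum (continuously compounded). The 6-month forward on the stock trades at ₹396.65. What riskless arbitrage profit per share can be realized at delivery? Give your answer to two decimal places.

₹10.10 per share

PV(dividends) I = 2.51·e^(−0.0153·2/12) = 2.5036
Fair forward F* = (S − I)·e^(rT) = (406.15 − 2.5036)·e^0.007650 = 403.6464 × 1.007679 = 406.7460
Market ₹396.65 < fair 406.7460: forward underpriced → reverse cash-and-carry (short the stock, invest proceeds at r, pay the dividends, go long the forward).
Profit at T = |F_mkt − F*| = |396.65 − 406.7460| = ₹10.10 per share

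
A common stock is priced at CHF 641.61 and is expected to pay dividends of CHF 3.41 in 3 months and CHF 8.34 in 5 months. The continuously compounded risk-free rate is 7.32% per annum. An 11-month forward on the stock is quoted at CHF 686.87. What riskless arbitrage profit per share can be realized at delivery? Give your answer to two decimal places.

CHF 12.96 per share

PV(dividends) I = 3.41·e^(−0.0732·3/12) + 8.34·e^(−0.0732·5/12) = 11.4376
Fair forward F* = (S − I)·e^(rT) = (641.61 − 11.4376)·e^0.067100 = 630.1724 × 1.069402 = 673.9076
Market CHF 686.87 > fair 673.9076: forward overpriced → cash-and-carry (borrow at r, buy the stock and collect the dividends, short the forward).
Profit at T = |F_mkt − F*| = |686.87 − 673.9076| = CHF 12.96 per share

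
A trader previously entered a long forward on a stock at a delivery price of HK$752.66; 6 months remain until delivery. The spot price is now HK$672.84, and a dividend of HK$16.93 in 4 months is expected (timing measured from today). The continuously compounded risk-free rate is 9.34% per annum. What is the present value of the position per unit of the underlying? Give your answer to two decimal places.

PV(remaining dividends) I = 16.93·e^(−0.0934·4/12) = 16.4110
Current forward F = (S − I)·e^(rT) = (672.84 − 16.4110)·e^(0.0934·6/12) = 656.4290 × 1.047808 = 687.8116
Value (long) = (F − K)·e^(−rT) = (687.8116 − 752.66) × 0.954374 = -61.8896
Value = -HK$61.89

-HK$61.89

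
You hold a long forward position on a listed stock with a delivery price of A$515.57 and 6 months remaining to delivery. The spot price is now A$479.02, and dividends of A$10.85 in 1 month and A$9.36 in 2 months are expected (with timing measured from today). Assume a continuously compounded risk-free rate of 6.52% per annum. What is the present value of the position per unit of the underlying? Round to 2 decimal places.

PV(remaining dividends) I = 10.85·e^(−0.0652·1/12) + 9.36·e^(−0.0652·2/12) = 20.0500
Current forward F = (S − I)·e^(rT) = (479.02 − 20.0500)·e^(0.0652·6/12) = 458.9700 × 1.033137 = 474.1789
Value (long) = (F − K)·e^(−rT) = (474.1789 − 515.57) × 0.967926 = -40.0635
Value = -A$40.06

-A$40.06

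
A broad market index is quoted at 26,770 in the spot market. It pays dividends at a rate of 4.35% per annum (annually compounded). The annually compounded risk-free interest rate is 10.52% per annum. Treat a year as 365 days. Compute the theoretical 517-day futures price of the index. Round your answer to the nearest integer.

29,039

F = S · (1+r)^T / (1+q)^T
= 26770 × 1.152209 / 1.062169 = 26770 × 1.084770
F = 29,039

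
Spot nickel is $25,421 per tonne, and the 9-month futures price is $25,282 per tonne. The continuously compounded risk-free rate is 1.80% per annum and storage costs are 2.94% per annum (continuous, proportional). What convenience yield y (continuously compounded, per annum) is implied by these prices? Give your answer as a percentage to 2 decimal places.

5.47%

F = S·e^((r+u−y)T) ⇒ (r+u−y) = ln(F/S)/T
ln(25282/25421) = -0.005483; /T ⇒ -0.007311
y = r + u − ln(F/S)/T = 0.0180 + 0.0294 + 0.007311 = 0.054711
y = 5.47%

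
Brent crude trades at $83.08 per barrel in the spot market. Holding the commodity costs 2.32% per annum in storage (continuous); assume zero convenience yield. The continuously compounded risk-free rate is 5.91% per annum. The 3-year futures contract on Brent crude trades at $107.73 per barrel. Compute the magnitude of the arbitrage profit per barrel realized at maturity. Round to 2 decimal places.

Fair futures: F* = S·e^(carry·T), with carry = (r + u) = 0.0591 + 0.0232 = 0.0823
F* = 83.08 · e^(0.0823 × 3) = 83.08 · e^0.246900 = 83.08 × 1.280051 = $106.3466
Market $107.73 > fair $106.3466: forward overpriced → cash-and-carry (buy spot, short the forward).
At maturity, profit = |F_mkt − F*| = |107.73 − 106.3466| = $1.38 per barrel

$1.38 per barrel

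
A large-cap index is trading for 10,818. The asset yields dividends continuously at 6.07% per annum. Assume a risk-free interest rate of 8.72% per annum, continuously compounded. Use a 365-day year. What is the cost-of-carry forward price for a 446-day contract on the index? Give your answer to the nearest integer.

F = S·e^((r − q)T) = 10818 · e^((0.0872 − 0.0607) × 446/365)
= 10818 · e^0.032381 = 10818 × 1.032911
F = 11,174

11,174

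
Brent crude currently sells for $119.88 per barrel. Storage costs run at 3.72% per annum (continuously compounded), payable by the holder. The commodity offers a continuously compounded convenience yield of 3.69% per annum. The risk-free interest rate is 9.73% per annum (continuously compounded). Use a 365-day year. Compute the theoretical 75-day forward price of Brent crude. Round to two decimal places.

$122.31 per barrel

Net carry = r + u − y = 0.0973 + 0.0372 − 0.0369 = 0.0976
F = S·e^((r+u−y)T) = 119.88 · e^(0.0976 × 75/365) = 119.88 · e^0.020055
= 119.88 × 1.020257 = $122.31 per barrel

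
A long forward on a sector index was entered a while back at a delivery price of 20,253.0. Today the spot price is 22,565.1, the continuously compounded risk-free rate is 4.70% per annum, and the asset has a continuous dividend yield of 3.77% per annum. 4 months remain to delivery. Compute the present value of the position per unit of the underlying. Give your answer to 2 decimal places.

2345.13

Current fair forward for the remaining 4 months: F = S·e^((r − q)·T), (r − q) = 0.0470 − 0.0377 = 0.0093
F = 22565.1 · e^(0.0093 × 4/12) = 22565.1 × 1.00310481 = 22635.1603
Value of long forward = (F − K)·e^(−rT) = (22635.1603 − 20253.0) · e^(−0.0470·4/12)
= 2382.1603 × 0.98445542 = 2345.13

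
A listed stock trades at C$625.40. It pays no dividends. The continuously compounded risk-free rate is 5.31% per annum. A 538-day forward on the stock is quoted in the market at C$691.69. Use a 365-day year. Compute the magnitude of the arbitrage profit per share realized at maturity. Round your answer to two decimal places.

Fair forward: F* = S·e^(carry·T), with carry = r = 0.0531
F* = 625.40 · e^(0.0531 × 538/365) = 625.40 · e^0.078268 = 625.40 × 1.081412 = C$676.3151
Market C$691.69 > fair C$676.3151: forward overpriced → cash-and-carry (buy spot, short the forward).
At maturity, profit = |F_mkt − F*| = |691.69 − 676.3151| = C$15.37 per share

C$15.37 per share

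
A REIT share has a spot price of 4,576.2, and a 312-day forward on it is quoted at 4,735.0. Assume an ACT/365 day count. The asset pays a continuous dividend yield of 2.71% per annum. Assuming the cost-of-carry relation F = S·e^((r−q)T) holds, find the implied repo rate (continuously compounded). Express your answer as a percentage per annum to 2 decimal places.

6.70%

From F = S·e^((r−q)T): (r − q) = ln(F/S)/T
ln(4735.0/4576.2) = ln(1.034701) = 0.034112
(r − q) = 0.034112 / (312/365) = 0.039907
r = ln(F/S)/T + q = 0.039907 + 0.0271 = 0.067007
r = 6.70%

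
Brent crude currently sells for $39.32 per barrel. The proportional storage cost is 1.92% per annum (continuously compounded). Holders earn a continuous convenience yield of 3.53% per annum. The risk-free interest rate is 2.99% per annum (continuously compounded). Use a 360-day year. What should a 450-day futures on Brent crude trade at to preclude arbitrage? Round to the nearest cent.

Net carry = r + u − y = 0.0299 + 0.0192 − 0.0353 = 0.0138
F = S·e^((r+u−y)T) = 39.32 · e^(0.0138 × 450/360) = 39.32 · e^0.017250
= 39.32 × 1.017400 = $40.00 per barrel

$40.00 per barrel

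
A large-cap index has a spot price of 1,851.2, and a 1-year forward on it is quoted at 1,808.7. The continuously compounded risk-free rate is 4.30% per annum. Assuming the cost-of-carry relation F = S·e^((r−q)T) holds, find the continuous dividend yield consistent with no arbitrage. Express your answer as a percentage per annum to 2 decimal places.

6.62%

From F = S·e^((r−q)T): (r − q) = ln(F/S)/T
ln(1808.7/1851.2) = ln(0.977042) = -0.023226
(r − q) = -0.023226 / (1) = -0.023226
q = r − ln(F/S)/T = 0.0430 + 0.023226 = 0.066226
q = 6.62%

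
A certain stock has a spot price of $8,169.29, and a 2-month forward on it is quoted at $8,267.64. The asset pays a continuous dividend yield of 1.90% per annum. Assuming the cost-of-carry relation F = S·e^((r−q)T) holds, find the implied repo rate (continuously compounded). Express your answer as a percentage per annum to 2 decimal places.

9.08%

From F = S·e^((r−q)T): (r − q) = ln(F/S)/T
ln(8267.64/8169.29) = ln(1.012039) = 0.011967
(r − q) = 0.011967 / (2/12) = 0.071802
r = ln(F/S)/T + q = 0.071802 + 0.0190 = 0.090802
r = 9.08%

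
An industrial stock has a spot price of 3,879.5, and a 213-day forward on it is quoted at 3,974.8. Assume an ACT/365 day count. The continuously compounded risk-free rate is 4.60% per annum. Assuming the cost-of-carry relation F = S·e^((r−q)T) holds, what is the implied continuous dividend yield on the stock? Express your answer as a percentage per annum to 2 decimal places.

From F = S·e^((r−q)T): (r − q) = ln(F/S)/T
ln(3974.8/3879.5) = ln(1.024565) = 0.024268
(r − q) = 0.024268 / (213/365) = 0.041586
q = r − ln(F/S)/T = 0.0460 − 0.041586 = 0.004414
q = 0.44%

0.44%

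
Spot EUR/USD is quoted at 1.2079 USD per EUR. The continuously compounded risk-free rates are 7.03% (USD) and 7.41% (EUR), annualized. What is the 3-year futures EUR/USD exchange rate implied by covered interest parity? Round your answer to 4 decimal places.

F = S·e^((r_USD − r_EUR)T) = 1.2079 · e^((0.0703 − 0.0741) × 3)
= 1.2079 · e^-0.011400 = 1.2079 × 0.988665
F = 1.1942 USD per EUR

1.1942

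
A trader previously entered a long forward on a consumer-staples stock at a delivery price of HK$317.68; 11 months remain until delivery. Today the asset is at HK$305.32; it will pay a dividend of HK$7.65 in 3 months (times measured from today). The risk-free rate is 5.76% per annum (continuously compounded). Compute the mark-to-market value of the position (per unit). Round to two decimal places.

-HK$3.56

PV(remaining dividends) I = 7.65·e^(−0.0576·3/12) = 7.5406
Current forward F = (S − I)·e^(rT) = (305.32 − 7.5406)·e^(0.0576·11/12) = 297.7794 × 1.054219 = 313.9247
Value (long) = (F − K)·e^(−rT) = (313.9247 − 317.68) × 0.948570 = -3.5622
Value = -HK$3.56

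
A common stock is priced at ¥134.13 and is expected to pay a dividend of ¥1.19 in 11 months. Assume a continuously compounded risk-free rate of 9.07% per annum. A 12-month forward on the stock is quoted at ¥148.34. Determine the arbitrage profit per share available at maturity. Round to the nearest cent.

PV(dividends) I = 1.19·e^(−0.0907·11/12) = 1.0951
Fair forward F* = (S − I)·e^(rT) = (134.13 − 1.0951)·e^0.090700 = 133.0349 × 1.094940 = 145.6652
Market ¥148.34 > fair 145.6652: forward overpriced → cash-and-carry (borrow at r, buy the stock and collect the dividends, short the forward).
Profit at T = |F_mkt − F*| = |148.34 − 145.6652| = ¥2.67 per share

¥2.67 per share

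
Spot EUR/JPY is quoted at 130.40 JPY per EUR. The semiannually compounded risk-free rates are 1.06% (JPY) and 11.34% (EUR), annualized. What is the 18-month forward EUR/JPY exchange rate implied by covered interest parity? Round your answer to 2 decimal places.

112.28

By covered interest parity, F = S · (1+r_JPY/2)^(2T) / (1+r_EUR/2)^(2T)
= 130.40 × 1.015984 / 1.179927 = 130.40 × 0.861057
F = 112.28 JPY per EUR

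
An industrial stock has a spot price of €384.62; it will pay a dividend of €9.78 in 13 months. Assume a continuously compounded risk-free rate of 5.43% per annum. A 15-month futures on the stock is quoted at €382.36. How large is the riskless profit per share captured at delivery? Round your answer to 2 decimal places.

PV(dividends) I = 9.78·e^(−0.0543·13/12) = 9.2213
Fair futures F* = (S − I)·e^(rT) = (384.62 − 9.2213)·e^0.067875 = 375.3987 × 1.070232 = 401.7637
Market €382.36 < fair 401.7637: forward underpriced → reverse cash-and-carry (short the stock, invest proceeds at r, pay the dividends, go long the forward).
Profit at T = |F_mkt − F*| = |382.36 − 401.7637| = €19.40 per share

€19.40 per share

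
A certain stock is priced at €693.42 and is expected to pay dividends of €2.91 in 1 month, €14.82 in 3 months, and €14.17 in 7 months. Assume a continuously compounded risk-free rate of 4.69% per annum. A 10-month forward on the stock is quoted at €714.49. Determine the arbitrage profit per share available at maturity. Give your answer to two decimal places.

€26.01 per share

PV(dividends) I = 2.91·e^(−0.0469·1/12) + 14.82·e^(−0.0469·3/12) + 14.17·e^(−0.0469·7/12) = 31.3335
Fair forward F* = (S − I)·e^(rT) = (693.42 − 31.3335)·e^0.039083 = 662.0865 × 1.039857 = 688.4753
Market €714.49 > fair 688.4753: forward overpriced → cash-and-carry (borrow at r, buy the stock and collect the dividends, short the forward).
Profit at T = |F_mkt − F*| = |714.49 − 688.4753| = €26.01 per share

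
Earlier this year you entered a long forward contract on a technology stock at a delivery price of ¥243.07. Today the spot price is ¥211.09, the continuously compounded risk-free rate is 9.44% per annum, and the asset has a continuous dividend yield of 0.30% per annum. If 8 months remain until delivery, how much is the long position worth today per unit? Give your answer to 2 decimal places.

Current fair forward for the remaining 8 months: F = S·e^((r − q)·T), (r − q) = 0.0944 − 0.0030 = 0.0914
F = 211.09 · e^(0.0914 × 8/12) = 211.09 × 1.062828 = 224.3524
Value of long forward = (F − K)·e^(−rT) = (224.3524 − 243.07) · e^(−0.0944·8/12)
= -18.7176 × 0.939006 = -17.58

-¥17.58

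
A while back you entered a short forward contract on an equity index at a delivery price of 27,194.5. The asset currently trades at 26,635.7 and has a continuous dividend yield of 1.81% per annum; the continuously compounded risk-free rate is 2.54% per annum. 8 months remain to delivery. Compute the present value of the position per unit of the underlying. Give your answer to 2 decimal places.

Current fair forward for the remaining 8 months: F = S·e^((r − q)·T), (r − q) = 0.0254 − 0.0181 = 0.0073
F = 26635.7 · e^(0.0073 × 8/12) = 26635.7 × 1.00487853 = 26765.6431
Value of long forward = (F − K)·e^(−rT) = (26765.6431 − 27194.5) · e^(−0.0254·8/12)
= -428.8569 × 0.98320923 = -421.66
Short position value = −(long value) = 421.66

421.66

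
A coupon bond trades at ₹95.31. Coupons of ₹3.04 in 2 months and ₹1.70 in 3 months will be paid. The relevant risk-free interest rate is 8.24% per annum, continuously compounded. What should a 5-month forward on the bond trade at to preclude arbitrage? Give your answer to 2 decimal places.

₹93.81

PV(coupons) I = 3.04·e^(−0.0824·2/12) + 1.70·e^(−0.0824·3/12)
I = 2.9985 + 1.6653 = 4.6638
F = (S − I)·e^(rT) = (95.31 − 4.6638) · e^(0.0824·5/12)
= 90.6462 · e^0.034333 = 90.6462 × 1.034929 = ₹93.81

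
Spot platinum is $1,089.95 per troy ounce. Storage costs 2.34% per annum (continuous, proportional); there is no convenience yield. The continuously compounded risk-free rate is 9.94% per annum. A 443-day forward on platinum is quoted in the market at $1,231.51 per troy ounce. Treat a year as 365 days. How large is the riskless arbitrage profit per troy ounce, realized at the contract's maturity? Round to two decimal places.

$33.62 per troy ounce

Fair forward: F* = S·e^(carry·T), with carry = (r + u) = 0.0994 + 0.0234 = 0.1228
F* = 1089.95 · e^(0.1228 × 443/365) = 1089.95 · e^0.14904219 = 1089.95 × 1.16072196 = $1265.1289
Market $1231.51 < fair $1265.1289: forward underpriced → reverse cash-and-carry (short spot, go long the forward).
At maturity, profit = |F_mkt − F*| = |1231.51 − 1265.1289| = $33.62 per troy ounce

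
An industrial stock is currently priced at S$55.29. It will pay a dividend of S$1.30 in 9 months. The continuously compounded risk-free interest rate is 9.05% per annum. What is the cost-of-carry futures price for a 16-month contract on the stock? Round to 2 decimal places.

PV(dividends) I = 1.30·e^(−0.0905·9/12)
I = 1.2147
F = (S − I)·e^(rT) = (55.29 − 1.2147) · e^(0.0905·16/12)
= 54.0753 · e^0.120667 = 54.0753 × 1.128249 = S$61.01

S$61.01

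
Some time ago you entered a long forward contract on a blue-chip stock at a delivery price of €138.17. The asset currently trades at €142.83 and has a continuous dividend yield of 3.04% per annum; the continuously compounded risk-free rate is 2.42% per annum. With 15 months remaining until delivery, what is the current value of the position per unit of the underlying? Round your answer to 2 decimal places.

Current fair forward for the remaining 15 months: F = S·e^((r − q)·T), (r − q) = 0.0242 − 0.0304 = -0.0062
F = 142.83 · e^(-0.0062 × 15/12) = 142.83 × 0.992280 = 141.7274
Value of long forward = (F − K)·e^(−rT) = (141.7274 − 138.17) · e^(−0.0242·15/12)
= 3.5574 × 0.970203 = 3.45

€3.45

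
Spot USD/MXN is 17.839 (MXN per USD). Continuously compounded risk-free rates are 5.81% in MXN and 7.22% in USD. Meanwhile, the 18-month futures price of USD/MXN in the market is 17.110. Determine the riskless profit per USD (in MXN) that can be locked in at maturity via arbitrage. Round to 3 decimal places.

0.356 per USD (in MXN)

Fair futures: F* = S·e^(carry·T), with carry = (r_MXN − r_USD) = 0.0581 − 0.0722 = -0.0141
F* = 17.839 · e^(-0.0141 × 18/12) = 17.839 · e^-0.021150 = 17.839 × 0.979072 = 17.4657
Market 17.110 < fair 17.4657: forward underpriced → reverse cash-and-carry (short spot, go long the forward).
At maturity, profit = |F_mkt − F*| = |17.110 − 17.4657| = 0.356 per USD (in MXN)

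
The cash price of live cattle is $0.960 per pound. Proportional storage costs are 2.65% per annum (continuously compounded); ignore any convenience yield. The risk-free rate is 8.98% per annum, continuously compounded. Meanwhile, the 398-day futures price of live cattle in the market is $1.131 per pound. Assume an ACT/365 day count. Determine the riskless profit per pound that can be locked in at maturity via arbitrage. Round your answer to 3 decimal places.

Fair futures: F* = S·e^(carry·T), with carry = (r + u) = 0.0898 + 0.0265 = 0.1163
F* = 0.960 · e^(0.1163 × 398/365) = 0.960 · e^0.126815 = 0.960 × 1.135207 = $1.0898
Market $1.131 > fair $1.0898: forward overpriced → cash-and-carry (buy spot, short the forward).
At maturity, profit = |F_mkt − F*| = |1.131 − 1.0898| = $0.041 per pound

$0.041 per pound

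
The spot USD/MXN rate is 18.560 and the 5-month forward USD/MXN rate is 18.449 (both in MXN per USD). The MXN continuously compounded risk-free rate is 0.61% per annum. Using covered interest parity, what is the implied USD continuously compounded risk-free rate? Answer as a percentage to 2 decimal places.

2.05%

F = S·e^((r_MXN − r_USD)T) ⇒ r_USD = r_MXN − ln(F/S)/T
ln(18.449/18.560) = -0.005999; /(5/12) = -0.014398
r_USD = 0.0061 + 0.014398 = 0.020498
r_USD = 2.05%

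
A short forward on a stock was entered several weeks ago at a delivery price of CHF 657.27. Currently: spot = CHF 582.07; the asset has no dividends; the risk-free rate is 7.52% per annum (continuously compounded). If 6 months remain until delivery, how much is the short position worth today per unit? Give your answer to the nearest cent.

CHF 50.95

Current fair forward for the remaining 6 months: F = S·e^(r·T), r = 0.0752
F = 582.07 · e^(0.0752 × 6/12) = 582.07 × 1.038316 = 604.3726
Value of long forward = (F − K)·e^(−rT) = (604.3726 − 657.27) · e^(−0.0752·6/12)
= -52.8974 × 0.963098 = -50.95
Short position value = −(long value) = CHF 50.95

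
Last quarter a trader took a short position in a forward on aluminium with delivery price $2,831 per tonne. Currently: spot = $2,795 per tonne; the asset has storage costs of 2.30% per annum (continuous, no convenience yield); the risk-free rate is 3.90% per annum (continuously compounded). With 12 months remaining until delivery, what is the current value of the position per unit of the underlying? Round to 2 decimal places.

-$137.31 per tonne

Current fair forward for the remaining 12 months: F = S·e^((r + u)·T), (r + u) = 0.0390 + 0.0230 = 0.0620
F = 2795 · e^(0.0620 × 12/12) = 2795 × 1.06396234 = 2973.7747
Value of long forward = (F − K)·e^(−rT) = (2973.7747 − 2831) · e^(−0.0390·12/12)
= 142.7747 × 0.96175071 = 137.31
Short position value = −(long value) = -$137.31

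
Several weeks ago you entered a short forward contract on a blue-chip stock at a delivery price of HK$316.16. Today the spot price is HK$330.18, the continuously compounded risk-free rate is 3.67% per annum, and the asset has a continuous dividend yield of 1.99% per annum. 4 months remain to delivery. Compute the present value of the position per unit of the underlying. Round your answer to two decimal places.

-HK$15.68

Current fair forward for the remaining 4 months: F = S·e^((r − q)·T), (r − q) = 0.0367 − 0.0199 = 0.0168
F = 330.18 · e^(0.0168 × 4/12) = 330.18 × 1.005616 = 332.0343
Value of long forward = (F − K)·e^(−rT) = (332.0343 − 316.16) · e^(−0.0367·4/12)
= 15.8743 × 0.987841 = 15.68
Short position value = −(long value) = -HK$15.68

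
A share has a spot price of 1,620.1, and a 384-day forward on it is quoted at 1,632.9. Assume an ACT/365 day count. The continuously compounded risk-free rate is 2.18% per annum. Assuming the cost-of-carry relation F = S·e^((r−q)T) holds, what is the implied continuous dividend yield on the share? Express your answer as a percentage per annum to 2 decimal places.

1.43%

From F = S·e^((r−q)T): (r − q) = ln(F/S)/T
ln(1632.9/1620.1) = ln(1.007901) = 0.007870
(r − q) = 0.007870 / (384/365) = 0.007481
q = r − ln(F/S)/T = 0.0218 − 0.007481 = 0.014319
q = 1.43%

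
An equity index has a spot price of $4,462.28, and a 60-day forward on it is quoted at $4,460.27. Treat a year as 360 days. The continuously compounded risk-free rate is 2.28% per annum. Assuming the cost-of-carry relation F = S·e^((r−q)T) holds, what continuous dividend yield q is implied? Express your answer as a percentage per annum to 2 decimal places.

2.55%

From F = S·e^((r−q)T): (r − q) = ln(F/S)/T
ln(4460.27/4462.28) = ln(0.999550) = -0.000450
(r − q) = -0.000450 / (60/360) = -0.002700
q = r − ln(F/S)/T = 0.0228 + 0.002700 = 0.025500
q = 2.55%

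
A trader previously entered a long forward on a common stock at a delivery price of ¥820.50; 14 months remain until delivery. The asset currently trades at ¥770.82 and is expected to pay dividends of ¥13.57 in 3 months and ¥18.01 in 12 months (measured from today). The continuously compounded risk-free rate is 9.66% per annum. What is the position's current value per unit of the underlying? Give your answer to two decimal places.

¥8.17

PV(remaining dividends) I = 13.57·e^(−0.0966·3/12) + 18.01·e^(−0.0966·12/12) = 29.5978
Current forward F = (S − I)·e^(rT) = (770.82 − 29.5978)·e^(0.0966·14/12) = 741.2222 × 1.119296 = 829.6470
Value (long) = (F − K)·e^(−rT) = (829.6470 − 820.50) × 0.893419 = 8.1721
Value = ¥8.17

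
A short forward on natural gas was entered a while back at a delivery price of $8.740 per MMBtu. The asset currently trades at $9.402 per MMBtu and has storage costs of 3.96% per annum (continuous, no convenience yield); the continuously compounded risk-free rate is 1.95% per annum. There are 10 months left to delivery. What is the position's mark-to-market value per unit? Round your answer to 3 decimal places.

-$1.118 per MMBtu

Current fair forward for the remaining 10 months: F = S·e^((r + u)·T), (r + u) = 0.0195 + 0.0396 = 0.0591
F = 9.402 · e^(0.0591 × 10/12) = 9.402 × 1.050483 = 9.8766
Value of long forward = (F − K)·e^(−rT) = (9.8766 − 8.740) · e^(−0.0195·10/12)
= 1.1366 × 0.983881 = 1.118
Short position value = −(long value) = -$1.118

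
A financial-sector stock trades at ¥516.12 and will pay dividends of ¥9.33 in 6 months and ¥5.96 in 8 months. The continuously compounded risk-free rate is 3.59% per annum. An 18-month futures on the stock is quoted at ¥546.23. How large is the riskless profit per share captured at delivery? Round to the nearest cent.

¥17.37 per share

PV(dividends) I = 9.33·e^(−0.0359·6/12) + 5.96·e^(−0.0359·8/12) = 14.9831
Fair futures F* = (S − I)·e^(rT) = (516.12 − 14.9831)·e^0.053850 = 501.1369 × 1.055326 = 528.8628
Market ¥546.23 > fair 528.8628: forward overpriced → cash-and-carry (borrow at r, buy the stock and collect the dividends, short the forward).
Profit at T = |F_mkt − F*| = |546.23 − 528.8628| = ¥17.37 per share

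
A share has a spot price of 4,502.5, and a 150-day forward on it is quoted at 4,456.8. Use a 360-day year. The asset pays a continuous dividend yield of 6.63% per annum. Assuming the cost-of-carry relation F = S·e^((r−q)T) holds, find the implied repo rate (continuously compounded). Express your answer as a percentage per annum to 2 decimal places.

4.18%

From F = S·e^((r−q)T): (r − q) = ln(F/S)/T
ln(4456.8/4502.5) = ln(0.989850) = -0.010202
(r − q) = -0.010202 / (150/360) = -0.024485
r = ln(F/S)/T + q = -0.024485 + 0.0663 = 0.041815
r = 4.18%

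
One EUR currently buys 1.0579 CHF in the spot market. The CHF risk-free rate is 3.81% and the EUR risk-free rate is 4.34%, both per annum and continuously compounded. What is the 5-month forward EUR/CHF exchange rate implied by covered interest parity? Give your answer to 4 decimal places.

1.0556

F = S·e^((r_CHF − r_EUR)T) = 1.0579 · e^((0.0381 − 0.0434) × 5/12)
= 1.0579 · e^-0.002208 = 1.0579 × 0.997794
F = 1.0556 CHF per EUR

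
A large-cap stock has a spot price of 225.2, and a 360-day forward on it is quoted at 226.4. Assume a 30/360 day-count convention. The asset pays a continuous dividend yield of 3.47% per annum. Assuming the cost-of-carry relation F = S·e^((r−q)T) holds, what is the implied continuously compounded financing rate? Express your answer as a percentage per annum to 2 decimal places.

4.00%

From F = S·e^((r−q)T): (r − q) = ln(F/S)/T
ln(226.4/225.2) = ln(1.005329) = 0.005315
(r − q) = 0.005315 / (360/360) = 0.005315
r = ln(F/S)/T + q = 0.005315 + 0.0347 = 0.040015
r = 4.00%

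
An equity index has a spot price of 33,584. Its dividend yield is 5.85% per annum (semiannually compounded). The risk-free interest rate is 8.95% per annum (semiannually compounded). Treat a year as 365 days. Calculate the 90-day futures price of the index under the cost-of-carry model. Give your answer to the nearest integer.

33,832

F = S · (1+r/2)^(2T) / (1+q/2)^(2T)
= 33584 × 1.021824 / 1.014319 = 33584 × 1.007399
F = 33,832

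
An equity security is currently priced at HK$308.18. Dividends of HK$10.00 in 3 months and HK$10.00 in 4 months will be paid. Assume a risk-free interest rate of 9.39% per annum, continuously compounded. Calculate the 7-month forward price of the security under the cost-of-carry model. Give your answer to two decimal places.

HK$304.98

PV(dividends) I = 10.00·e^(−0.0939·3/12) + 10.00·e^(−0.0939·4/12)
I = 9.7680 + 9.6918 = 19.4598
F = (S − I)·e^(rT) = (308.18 − 19.4598) · e^(0.0939·7/12)
= 288.7202 · e^0.054775 = 288.7202 × 1.056303 = HK$304.98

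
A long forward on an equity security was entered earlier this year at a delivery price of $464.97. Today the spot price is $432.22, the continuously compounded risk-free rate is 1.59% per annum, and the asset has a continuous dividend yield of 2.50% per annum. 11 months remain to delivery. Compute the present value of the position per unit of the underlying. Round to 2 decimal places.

Current fair forward for the remaining 11 months: F = S·e^((r − q)·T), (r − q) = 0.0159 − 0.0250 = -0.0091
F = 432.22 · e^(-0.0091 × 11/12) = 432.22 × 0.991693 = 428.6295
Value of long forward = (F − K)·e^(−rT) = (428.6295 − 464.97) · e^(−0.0159·11/12)
= -36.3405 × 0.985531 = -35.81

-$35.81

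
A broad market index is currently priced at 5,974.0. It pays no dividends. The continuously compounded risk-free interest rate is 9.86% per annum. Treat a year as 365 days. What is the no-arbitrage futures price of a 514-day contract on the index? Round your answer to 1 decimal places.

6,863.8

F = S·e^(rT) = 5974.0 · e^(0.0986 × 514/365)
= 5974.0 · e^0.138850 = 5974.0 × 1.148952
F = 6,863.8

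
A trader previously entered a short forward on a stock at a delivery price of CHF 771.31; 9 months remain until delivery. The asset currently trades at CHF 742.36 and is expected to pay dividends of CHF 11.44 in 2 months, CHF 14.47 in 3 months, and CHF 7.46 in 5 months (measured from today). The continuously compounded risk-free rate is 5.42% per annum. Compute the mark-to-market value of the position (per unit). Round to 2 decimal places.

CHF 31.13

PV(remaining dividends) I = 11.44·e^(−0.0542·2/12) + 14.47·e^(−0.0542·3/12) + 7.46·e^(−0.0542·5/12) = 32.9058
Current forward F = (S − I)·e^(rT) = (742.36 − 32.9058)·e^(0.0542·9/12) = 709.4542 × 1.041488 = 738.8880
Value (long) = (F − K)·e^(−rT) = (738.8880 − 771.31) × 0.960165 = -31.1305
Short position value = −(long value) = CHF 31.13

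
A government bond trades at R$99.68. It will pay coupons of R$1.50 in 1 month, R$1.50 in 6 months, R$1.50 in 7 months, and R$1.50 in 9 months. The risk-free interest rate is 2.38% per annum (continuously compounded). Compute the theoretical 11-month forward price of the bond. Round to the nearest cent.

PV(coupons) I = 1.50·e^(−0.0238·1/12) + 1.50·e^(−0.0238·6/12) + 1.50·e^(−0.0238·7/12) + 1.50·e^(−0.0238·9/12)
I = 1.4970 + 1.4823 + 1.4793 + 1.4735 = 5.9321
F = (S − I)·e^(rT) = (99.68 − 5.9321) · e^(0.0238·11/12)
= 93.7479 · e^0.021817 = 93.7479 × 1.022057 = R$95.82

R$95.82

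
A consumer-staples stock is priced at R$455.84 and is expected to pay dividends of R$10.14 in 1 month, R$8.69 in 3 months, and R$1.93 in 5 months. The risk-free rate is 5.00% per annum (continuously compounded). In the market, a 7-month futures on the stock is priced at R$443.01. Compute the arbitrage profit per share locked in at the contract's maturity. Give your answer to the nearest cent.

R$5.14 per share

PV(dividends) I = 10.14·e^(−0.0500·1/12) + 8.69·e^(−0.0500·3/12) + 1.93·e^(−0.0500·5/12) = 20.5701
Fair futures F* = (S − I)·e^(rT) = (455.84 − 20.5701)·e^0.029167 = 435.2699 × 1.029597 = 448.1526
Market R$443.01 < fair 448.1526: forward underpriced → reverse cash-and-carry (short the stock, invest proceeds at r, pay the dividends, go long the forward).
Profit at T = |F_mkt − F*| = |443.01 − 448.1526| = R$5.14 per share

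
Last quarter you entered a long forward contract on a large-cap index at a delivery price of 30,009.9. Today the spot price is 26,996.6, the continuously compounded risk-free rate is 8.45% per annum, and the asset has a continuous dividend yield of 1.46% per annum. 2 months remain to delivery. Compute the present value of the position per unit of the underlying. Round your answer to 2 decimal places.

-2659.23

Current fair forward for the remaining 2 months: F = S·e^((r − q)·T), (r − q) = 0.0845 − 0.0146 = 0.0699
F = 26996.6 · e^(0.0699 × 2/12) = 26996.6 × 1.01171813 = 27312.9497
Value of long forward = (F − K)·e^(−rT) = (27312.9497 − 30009.9) · e^(−0.0845·2/12)
= -2696.9503 × 0.98601537 = -2659.23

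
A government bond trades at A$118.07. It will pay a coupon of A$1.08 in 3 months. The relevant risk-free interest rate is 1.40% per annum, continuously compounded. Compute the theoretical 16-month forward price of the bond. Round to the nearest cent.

PV(coupons) I = 1.08·e^(−0.0140·3/12)
I = 1.0762
F = (S − I)·e^(rT) = (118.07 − 1.0762) · e^(0.0140·16/12)
= 116.9938 · e^0.018667 = 116.9938 × 1.018842 = A$119.20

A$119.20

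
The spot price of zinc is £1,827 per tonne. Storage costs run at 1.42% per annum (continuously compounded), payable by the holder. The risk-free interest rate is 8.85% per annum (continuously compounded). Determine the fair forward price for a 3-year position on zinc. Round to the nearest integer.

Net carry = r + u − y = 0.0885 + 0.0142 − 0.0000 = 0.1027
F = S·e^((r+u−y)T) = 1827 · e^(0.1027 × 3) = 1827 · e^0.308100
= 1827 × 1.360837 = £2,486 per tonne

£2,486 per tonne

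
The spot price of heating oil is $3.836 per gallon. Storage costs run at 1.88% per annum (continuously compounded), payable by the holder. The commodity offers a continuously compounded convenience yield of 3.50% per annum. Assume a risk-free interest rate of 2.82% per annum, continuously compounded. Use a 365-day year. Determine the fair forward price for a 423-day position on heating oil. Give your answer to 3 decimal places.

Net carry = r + u − y = 0.0282 + 0.0188 − 0.0350 = 0.0120
F = S·e^((r+u−y)T) = 3.836 · e^(0.0120 × 423/365) = 3.836 · e^0.013907
= 3.836 × 1.014004 = $3.890 per gallon

$3.890 per gallon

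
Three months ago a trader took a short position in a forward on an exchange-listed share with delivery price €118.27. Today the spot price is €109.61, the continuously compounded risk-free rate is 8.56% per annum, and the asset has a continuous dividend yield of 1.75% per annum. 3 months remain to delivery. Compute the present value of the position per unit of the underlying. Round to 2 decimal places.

Current fair forward for the remaining 3 months: F = S·e^((r − q)·T), (r − q) = 0.0856 − 0.0175 = 0.0681
F = 109.61 · e^(0.0681 × 3/12) = 109.61 × 1.017171 = 111.4921
Value of long forward = (F − K)·e^(−rT) = (111.4921 − 118.27) · e^(−0.0856·3/12)
= -6.7779 × 0.978827 = -6.63
Short position value = −(long value) = €6.63

€6.63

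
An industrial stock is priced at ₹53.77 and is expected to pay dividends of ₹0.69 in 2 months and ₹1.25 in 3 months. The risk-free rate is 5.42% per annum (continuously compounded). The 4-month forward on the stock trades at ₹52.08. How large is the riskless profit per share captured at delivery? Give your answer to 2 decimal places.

₹0.72 per share

PV(dividends) I = 0.69·e^(−0.0542·2/12) + 1.25·e^(−0.0542·3/12) = 1.9170
Fair forward F* = (S − I)·e^(rT) = (53.77 − 1.9170)·e^0.018067 = 51.8530 × 1.018231 = 52.7983
Market ₹52.08 < fair 52.7983: forward underpriced → reverse cash-and-carry (short the stock, invest proceeds at r, pay the dividends, go long the forward).
Profit at T = |F_mkt − F*| = |52.08 − 52.7983| = ₹0.72 per share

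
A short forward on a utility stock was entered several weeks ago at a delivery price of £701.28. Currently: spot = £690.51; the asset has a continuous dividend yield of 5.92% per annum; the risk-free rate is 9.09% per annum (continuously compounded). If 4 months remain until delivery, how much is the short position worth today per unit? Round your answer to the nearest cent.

£3.33

Current fair forward for the remaining 4 months: F = S·e^((r − q)·T), (r − q) = 0.0909 − 0.0592 = 0.0317
F = 690.51 · e^(0.0317 × 4/12) = 690.51 × 1.010623 = 697.8453
Value of long forward = (F − K)·e^(−rT) = (697.8453 − 701.28) · e^(−0.0909·4/12)
= -3.4347 × 0.970154 = -3.33
Short position value = −(long value) = £3.33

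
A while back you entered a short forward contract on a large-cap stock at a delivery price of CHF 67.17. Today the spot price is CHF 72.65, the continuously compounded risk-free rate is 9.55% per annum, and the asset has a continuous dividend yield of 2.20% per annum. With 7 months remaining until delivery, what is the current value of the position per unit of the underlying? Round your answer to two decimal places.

-CHF 8.19

Current fair forward for the remaining 7 months: F = S·e^((r − q)·T), (r − q) = 0.0955 − 0.0220 = 0.0735
F = 72.65 · e^(0.0735 × 7/12) = 72.65 × 1.043807 = 75.8326
Value of long forward = (F − K)·e^(−rT) = (75.8326 − 67.17) · e^(−0.0955·7/12)
= 8.6626 × 0.945815 = 8.19
Short position value = −(long value) = -CHF 8.19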